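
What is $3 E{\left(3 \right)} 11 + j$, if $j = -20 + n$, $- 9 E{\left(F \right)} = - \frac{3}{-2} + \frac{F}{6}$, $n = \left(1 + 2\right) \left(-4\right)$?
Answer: $- \frac{118}{3} \approx -39.333$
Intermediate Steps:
$n = -12$ ($n = 3 \left(-4\right) = -12$)
$E{\left(F \right)} = - \frac{1}{6} - \frac{F}{54}$ ($E{\left(F \right)} = - \frac{- \frac{3}{-2} + \frac{F}{6}}{9} = - \frac{\left(-3\right) \left(- \frac{1}{2}\right) + F \frac{1}{6}}{9} = - \frac{\frac{3}{2} + \frac{F}{6}}{9} = - \frac{1}{6} - \frac{F}{54}$)
$j = -32$ ($j = -20 - 12 = -32$)
$3 E{\left(3 \right)} 11 + j = 3 \left(- \frac{1}{6} - \frac{1}{18}\right) 11 - 32 = 3 \left(\left(- \frac{2}{9}\right) 11\right) - 32 = 3 \left(- \frac{22}{9}\right) - 32 = - \frac{22}{3} - 32 = - \frac{118}{3}$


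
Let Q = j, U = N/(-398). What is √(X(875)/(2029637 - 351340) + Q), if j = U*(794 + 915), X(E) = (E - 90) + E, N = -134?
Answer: √64181272714639399293/333981103 ≈ 23.987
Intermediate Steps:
U = 67/199 (U = -134/(-398) = -134*(-1/398) = 67/199 ≈ 0.33668)
X(E) = -90 + 2*E (X(E) = (-90 + E) + E = -90 + 2*E)
j = 114503/199 (j = 67*(794 + 915)/199 = (67/199)*1709 = 114503/199 ≈ 575.39)
Q = 114503/199 ≈ 575.39
√(X(875)/(2029637 - 351340) + Q) = √((-90 + 2*875)/(2029637 - 351340) + 114503/199) = √((-90 + 1750)/1678297 + 114503/199) = √(1660*(1/1678297) + 114503/199) = √(1660/1678297 + 114503/199) = √(192170371731/333981103) = √64181272714639399293/333981103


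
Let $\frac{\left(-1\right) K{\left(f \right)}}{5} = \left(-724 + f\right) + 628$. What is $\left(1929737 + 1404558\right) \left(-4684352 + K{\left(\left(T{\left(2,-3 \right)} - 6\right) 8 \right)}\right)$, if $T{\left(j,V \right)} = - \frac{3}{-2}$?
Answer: $-15616810817140$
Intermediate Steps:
$T{\left(j,V \right)} = \frac{3}{2}$ ($T{\left(j,V \right)} = \left(-3\right) \left(- \frac{1}{2}\right) = \frac{3}{2}$)
$K{\left(f \right)} = 480 - 5 f$ ($K{\left(f \right)} = - 5 \left(\left(-724 + f\right) + 628\right) = - 5 \left(-96 + f\right) = 480 - 5 f$)
$\left(1929737 + 1404558\right) \left(-4684352 + K{\left(\left(T{\left(2,-3 \right)} - 6\right) 8 \right)}\right) = \left(1929737 + 1404558\right) \left(-4684352 + \left(480 - 5 \left(\frac{3}{2} - 6\right) 8\right)\right) = 3334295 \left(-4684352 + \left(480 - 5 \left(\left(- \frac{9}{2}\right) 8\right)\right)\right) = 3334295 \left(-4684352 + \left(480 - -180\right)\right) = 3334295 \left(-4684352 + \left(480 + 180\right)\right) = 3334295 \left(-4684352 + 660\right) = 3334295 \left(-4683692\right) = -15616810817140$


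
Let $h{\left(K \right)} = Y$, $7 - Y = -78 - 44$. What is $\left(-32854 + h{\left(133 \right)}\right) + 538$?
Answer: $-32187$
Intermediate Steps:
$Y = 129$ ($Y = 7 - \left(-78 - 44\right) = 7 - -122 = 7 + 122 = 129$)
$h{\left(K \right)} = 129$
$\left(-32854 + h{\left(133 \right)}\right) + 538 = \left(-32854 + 129\right) + 538 = -32725 + 538 = -32187$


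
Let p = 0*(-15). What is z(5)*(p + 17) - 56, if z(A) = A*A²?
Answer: 2069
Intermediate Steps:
z(A) = A³
p = 0
z(5)*(p + 17) - 56 = 5³*(0 + 17) - 56 = 125*17 - 56 = 2125 - 56 = 2069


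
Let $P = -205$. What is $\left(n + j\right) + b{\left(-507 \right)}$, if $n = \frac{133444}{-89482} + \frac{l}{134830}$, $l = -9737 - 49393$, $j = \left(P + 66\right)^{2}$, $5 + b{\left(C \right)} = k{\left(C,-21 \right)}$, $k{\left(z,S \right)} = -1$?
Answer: $\frac{11650472505186}{603242903} \approx 19313.0$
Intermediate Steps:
$b{\left(C \right)} = -6$ ($b{\left(C \right)} = -5 - 1 = -6$)
$j = 19321$ ($j = \left(-205 + 66\right)^{2} = \left(-139\right)^{2} = 19321$)
$l = -59130$
$n = - \frac{1164166259}{603242903}$ ($n = \frac{133444}{-89482} - \frac{59130}{134830} = 133444 \left(- \frac{1}{89482}\right) - \frac{5913}{13483} = - \frac{66722}{44741} - \frac{5913}{13483} = - \frac{1164166259}{603242903} \approx -1.9298$)
$\left(n + j\right) + b{\left(-507 \right)} = \left(- \frac{1164166259}{603242903} + 19321\right) - 6 = \frac{11654091962604}{603242903} - 6 = \frac{11650472505186}{603242903}$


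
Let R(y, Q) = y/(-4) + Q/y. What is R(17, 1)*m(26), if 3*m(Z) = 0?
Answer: 0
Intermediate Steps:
R(y, Q) = -y/4 + Q/y (R(y, Q) = y*(-¼) + Q/y = -y/4 + Q/y)
m(Z) = 0 (m(Z) = (⅓)*0 = 0)
R(17, 1)*m(26) = (-¼*17 + 1/17)*0 = (-17/4 + 1*(1/17))*0 = (-17/4 + 1/17)*0 = -285/68*0 = 0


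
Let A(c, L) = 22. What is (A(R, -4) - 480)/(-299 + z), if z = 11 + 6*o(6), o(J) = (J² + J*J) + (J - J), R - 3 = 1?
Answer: -229/72 ≈ -3.1806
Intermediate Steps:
R = 4 (R = 3 + 1 = 4)
o(J) = 2*J² (o(J) = (J² + J²) + 0 = 2*J² + 0 = 2*J²)
z = 443 (z = 11 + 6*(2*6²) = 11 + 6*(2*36) = 11 + 6*72 = 11 + 432 = 443)
(A(R, -4) - 480)/(-299 + z) = (22 - 480)/(-299 + 443) = -458/144 = -458*1/144 = -229/72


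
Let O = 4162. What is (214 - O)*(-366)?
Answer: 1444968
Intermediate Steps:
(214 - O)*(-366) = (214 - 1*4162)*(-366) = (214 - 4162)*(-366) = -3948*(-366) = 1444968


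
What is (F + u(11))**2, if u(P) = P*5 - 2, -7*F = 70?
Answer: 1849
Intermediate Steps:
F = -10 (F = -1/7*70 = -10)
u(P) = -2 + 5*P (u(P) = 5*P - 2 = -2 + 5*P)
(F + u(11))**2 = (-10 + (-2 + 5*11))**2 = (-10 + (-2 + 55))**2 = (-10 + 53)**2 = 43**2 = 1849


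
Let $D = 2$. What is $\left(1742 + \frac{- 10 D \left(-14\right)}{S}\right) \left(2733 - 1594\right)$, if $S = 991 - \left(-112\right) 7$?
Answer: $\frac{704432774}{355} \approx 1.9843 \cdot 10^{6}$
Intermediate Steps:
$S = 1775$ ($S = 991 - -784 = 991 + 784 = 1775$)
$\left(1742 + \frac{- 10 D \left(-14\right)}{S}\right) \left(2733 - 1594\right) = \left(1742 + \frac{\left(-10\right) 2 \left(-14\right)}{1775}\right) \left(2733 - 1594\right) = \left(1742 + \left(-20\right) \left(-14\right) \frac{1}{1775}\right) 1139 = \left(1742 + 280 \cdot \frac{1}{1775}\right) 1139 = \left(1742 + \frac{56}{355}\right) 1139 = \frac{618466}{355} \cdot 1139 = \frac{704432774}{355}$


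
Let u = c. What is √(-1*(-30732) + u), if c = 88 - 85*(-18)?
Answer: 5*√1294 ≈ 179.86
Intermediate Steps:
c = 1618 (c = 88 + 1530 = 1618)
u = 1618
√(-1*(-30732) + u) = √(-1*(-30732) + 1618) = √(30732 + 1618) = √32350 = 5*√1294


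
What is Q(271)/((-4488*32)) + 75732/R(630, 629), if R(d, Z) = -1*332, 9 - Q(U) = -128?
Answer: -2719093099/11920128 ≈ -228.11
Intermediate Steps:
Q(U) = 137 (Q(U) = 9 - 1*(-128) = 9 + 128 = 137)
R(d, Z) = -332
Q(271)/((-4488*32)) + 75732/R(630, 629) = 137/((-4488*32)) + 75732/(-332) = 137/(-143616) + 75732*(-1/332) = 137*(-1/143616) - 18933/83 = -137/143616 - 18933/83 = -2719093099/11920128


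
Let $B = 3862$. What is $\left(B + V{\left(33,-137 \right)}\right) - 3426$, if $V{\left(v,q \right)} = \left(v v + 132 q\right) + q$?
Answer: $-16696$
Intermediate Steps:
$V{\left(v,q \right)} = v^{2} + 133 q$ ($V{\left(v,q \right)} = \left(v^{2} + 132 q\right) + q = v^{2} + 133 q$)
$\left(B + V{\left(33,-137 \right)}\right) - 3426 = \left(3862 + \left(33^{2} + 133 \left(-137\right)\right)\right) - 3426 = \left(3862 + \left(1089 - 18221\right)\right) - 3426 = \left(3862 - 17132\right) - 3426 = -13270 - 3426 = -16696$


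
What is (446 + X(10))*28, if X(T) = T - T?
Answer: 12488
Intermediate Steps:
X(T) = 0
(446 + X(10))*28 = (446 + 0)*28 = 446*28 = 12488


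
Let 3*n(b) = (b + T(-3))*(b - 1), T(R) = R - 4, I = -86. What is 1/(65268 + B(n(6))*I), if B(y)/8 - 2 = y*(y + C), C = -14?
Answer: 9/413348 ≈ 2.1773e-5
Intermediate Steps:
T(R) = -4 + R
n(b) = (-1 + b)*(-7 + b)/3 (n(b) = ((b + (-4 - 3))*(b - 1))/3 = ((b - 7)*(-1 + b))/3 = ((-7 + b)*(-1 + b))/3 = ((-1 + b)*(-7 + b))/3 = (-1 + b)*(-7 + b)/3)
B(y) = 16 + 8*y*(-14 + y) (B(y) = 16 + 8*(y*(y - 14)) = 16 + 8*(y*(-14 + y)) = 16 + 8*y*(-14 + y))
1/(65268 + B(n(6))*I) = 1/(65268 + (16 - 112*(7/3 - 8/3*6 + (⅓)*6²) + 8*(7/3 - 8/3*6 + (⅓)*6²)²)*(-86)) = 1/(65268 + (16 - 112*(7/3 - 16 + (⅓)*36) + 8*(7/3 - 16 + (⅓)*36)²)*(-86)) = 1/(65268 + (16 - 112*(7/3 - 16 + 12) + 8*(7/3 - 16 + 12)²)*(-86)) = 1/(65268 + (16 - 112*(-5/3) + 8*(-5/3)²)*(-86)) = 1/(65268 + (16 + 560/3 + 8*(25/9))*(-86)) = 1/(65268 + (16 + 560/3 + 200/9)*(-86)) = 1/(65268 + (2024/9)*(-86)) = 1/(65268 - 174064/9) = 1/(413348/9) = 9/413348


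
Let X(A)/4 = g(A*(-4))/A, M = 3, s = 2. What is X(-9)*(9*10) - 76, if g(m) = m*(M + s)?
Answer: -7276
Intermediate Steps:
g(m) = 5*m (g(m) = m*(3 + 2) = m*5 = 5*m)
X(A) = -80 (X(A) = 4*((5*(A*(-4)))/A) = 4*((5*(-4*A))/A) = 4*((-20*A)/A) = 4*(-20) = -80)
X(-9)*(9*10) - 76 = -720*10 - 76 = -80*90 - 76 = -7200 - 76 = -7276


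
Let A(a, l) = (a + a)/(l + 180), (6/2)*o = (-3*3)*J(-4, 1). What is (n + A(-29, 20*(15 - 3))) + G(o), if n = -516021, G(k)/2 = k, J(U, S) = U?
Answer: -108359399/210 ≈ -5.1600e+5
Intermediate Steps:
o = 12 (o = (-3*3*(-4))/3 = (-9*(-4))/3 = (⅓)*36 = 12)
G(k) = 2*k
A(a, l) = 2*a/(180 + l) (A(a, l) = (2*a)/(180 + l) = 2*a/(180 + l))
(n + A(-29, 20*(15 - 3))) + G(o) = (-516021 + 2*(-29)/(180 + 20*(15 - 3))) + 2*12 = (-516021 + 2*(-29)/(180 + 20*12)) + 24 = (-516021 + 2*(-29)/(180 + 240)) + 24 = (-516021 + 2*(-29)/420) + 24 = (-516021 + 2*(-29)*(1/420)) + 24 = (-516021 - 29/210) + 24 = -108364439/210 + 24 = -108359399/210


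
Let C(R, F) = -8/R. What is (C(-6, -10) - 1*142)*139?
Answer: -58658/3 ≈ -19553.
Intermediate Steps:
(C(-6, -10) - 1*142)*139 = (-8/(-6) - 1*142)*139 = (-8*(-⅙) - 142)*139 = (4/3 - 142)*139 = -422/3*139 = -58658/3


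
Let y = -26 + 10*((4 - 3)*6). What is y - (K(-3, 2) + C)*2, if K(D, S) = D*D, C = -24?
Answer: 64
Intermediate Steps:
K(D, S) = D²
y = 34 (y = -26 + 10*(1*6) = -26 + 10*6 = -26 + 60 = 34)
y - (K(-3, 2) + C)*2 = 34 - ((-3)² - 24)*2 = 34 - (9 - 24)*2 = 34 - (-15)*2 = 34 - 1*(-30) = 34 + 30 = 64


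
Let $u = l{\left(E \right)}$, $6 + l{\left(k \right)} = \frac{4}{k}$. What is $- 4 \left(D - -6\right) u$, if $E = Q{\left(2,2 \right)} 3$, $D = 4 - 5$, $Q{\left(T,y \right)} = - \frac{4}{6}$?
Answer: $160$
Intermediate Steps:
$Q{\left(T,y \right)} = - \frac{2}{3}$ ($Q{\left(T,y \right)} = \left(-4\right) \frac{1}{6} = - \frac{2}{3}$)
$D = -1$ ($D = 4 - 5 = -1$)
$E = -2$ ($E = \left(- \frac{2}{3}\right) 3 = -2$)
$l{\left(k \right)} = -6 + \frac{4}{k}$
$u = -8$ ($u = -6 + \frac{4}{-2} = -6 + 4 \left(- \frac{1}{2}\right) = -6 - 2 = -8$)
$- 4 \left(D - -6\right) u = - 4 \left(-1 - -6\right) \left(-8\right) = - 4 \left(-1 + 6\right) \left(-8\right) = \left(-4\right) 5 \left(-8\right) = \left(-20\right) \left(-8\right) = 160$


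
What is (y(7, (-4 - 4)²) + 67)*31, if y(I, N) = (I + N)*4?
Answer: 10881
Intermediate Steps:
y(I, N) = 4*I + 4*N
(y(7, (-4 - 4)²) + 67)*31 = ((4*7 + 4*(-4 - 4)²) + 67)*31 = ((28 + 4*(-8)²) + 67)*31 = ((28 + 4*64) + 67)*31 = ((28 + 256) + 67)*31 = (284 + 67)*31 = 351*31 = 10881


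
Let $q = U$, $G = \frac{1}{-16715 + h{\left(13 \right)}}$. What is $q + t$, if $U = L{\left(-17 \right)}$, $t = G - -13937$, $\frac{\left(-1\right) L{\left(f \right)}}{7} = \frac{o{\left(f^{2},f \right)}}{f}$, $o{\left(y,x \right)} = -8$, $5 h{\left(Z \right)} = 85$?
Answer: $\frac{3955305337}{283866} \approx 13934.0$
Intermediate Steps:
$h{\left(Z \right)} = 17$ ($h{\left(Z \right)} = \frac{1}{5} \cdot 85 = 17$)
$G = - \frac{1}{16698}$ ($G = \frac{1}{-16715 + 17} = \frac{1}{-16698} = - \frac{1}{16698} \approx -5.9887 \cdot 10^{-5}$)
$L{\left(f \right)} = \frac{56}{f}$ ($L{\left(f \right)} = - 7 \left(- \frac{8}{f}\right) = \frac{56}{f}$)
$t = \frac{232720025}{16698}$ ($t = - \frac{1}{16698} - -13937 = - \frac{1}{16698} + 13937 = \frac{232720025}{16698} \approx 13937.0$)
$U = - \frac{56}{17}$ ($U = \frac{56}{-17} = 56 \left(- \frac{1}{17}\right) = - \frac{56}{17} \approx -3.2941$)
$q = - \frac{56}{17} \approx -3.2941$
$q + t = - \frac{56}{17} + \frac{232720025}{16698} = \frac{3955305337}{283866}$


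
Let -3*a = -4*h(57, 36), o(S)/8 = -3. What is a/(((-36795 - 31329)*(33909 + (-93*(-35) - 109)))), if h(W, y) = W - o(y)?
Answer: -9/210361235 ≈ -4.2784e-8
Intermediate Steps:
o(S) = -24 (o(S) = 8*(-3) = -24)
h(W, y) = 24 + W (h(W, y) = W - 1*(-24) = W + 24 = 24 + W)
a = 108 (a = -(-4)*(24 + 57)/3 = -(-4)*81/3 = -⅓*(-324) = 108)
a/(((-36795 - 31329)*(33909 + (-93*(-35) - 109)))) = 108/(((-36795 - 31329)*(33909 + (-93*(-35) - 109)))) = 108/((-68124*(33909 + (3255 - 109)))) = 108/((-68124*(33909 + 3146))) = 108/((-68124*37055)) = 108/(-2524334820) = 108*(-1/2524334820) = -9/210361235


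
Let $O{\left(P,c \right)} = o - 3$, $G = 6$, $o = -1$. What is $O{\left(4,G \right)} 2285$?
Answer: $-9140$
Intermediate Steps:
$O{\left(P,c \right)} = -4$ ($O{\left(P,c \right)} = -1 - 3 = -4$)
$O{\left(4,G \right)} 2285 = \left(-4\right) 2285 = -9140$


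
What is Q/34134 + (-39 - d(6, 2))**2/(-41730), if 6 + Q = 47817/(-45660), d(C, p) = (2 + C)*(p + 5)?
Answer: -156437974169/722651596680 ≈ -0.21648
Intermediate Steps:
d(C, p) = (2 + C)*(5 + p)
Q = -107259/15220 (Q = -6 + 47817/(-45660) = -6 + 47817*(-1/45660) = -6 - 15939/15220 = -107259/15220 ≈ -7.0472)
Q/34134 + (-39 - d(6, 2))**2/(-41730) = -107259/15220/34134 + (-39 - (10 + 2*2 + 5*6 + 6*2))**2/(-41730) = -107259/15220*1/34134 + (-39 - (10 + 4 + 30 + 12))**2*(-1/41730) = -35753/173173160 + (-39 - 1*56)**2*(-1/41730) = -35753/173173160 + (-39 - 56)**2*(-1/41730) = -35753/173173160 + (-95)**2*(-1/41730) = -35753/173173160 + 9025*(-1/41730) = -35753/173173160 - 1805/8346 = -156437974169/722651596680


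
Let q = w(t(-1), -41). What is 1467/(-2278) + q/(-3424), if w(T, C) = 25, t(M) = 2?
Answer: -2539979/3899936 ≈ -0.65129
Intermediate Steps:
q = 25
1467/(-2278) + q/(-3424) = 1467/(-2278) + 25/(-3424) = 1467*(-1/2278) + 25*(-1/3424) = -1467/2278 - 25/3424 = -2539979/3899936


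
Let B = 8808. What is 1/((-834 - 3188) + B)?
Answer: 1/4786 ≈ 0.00020894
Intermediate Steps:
1/((-834 - 3188) + B) = 1/((-834 - 3188) + 8808) = 1/(-4022 + 8808) = 1/4786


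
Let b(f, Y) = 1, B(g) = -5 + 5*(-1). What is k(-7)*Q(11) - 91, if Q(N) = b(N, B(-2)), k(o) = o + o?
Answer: -105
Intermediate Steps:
B(g) = -10 (B(g) = -5 - 5 = -10)
k(o) = 2*o
Q(N) = 1
k(-7)*Q(11) - 91 = (2*(-7))*1 - 91 = -14*1 - 91 = -14 - 91 = -105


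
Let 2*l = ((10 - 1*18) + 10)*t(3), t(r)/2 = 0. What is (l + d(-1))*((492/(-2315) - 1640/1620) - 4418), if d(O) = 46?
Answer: -38118863792/187515 ≈ -2.0328e+5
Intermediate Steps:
t(r) = 0 (t(r) = 2*0 = 0)
l = 0 (l = (((10 - 1*18) + 10)*0)/2 = (((10 - 18) + 10)*0)/2 = ((-8 + 10)*0)/2 = (2*0)/2 = (½)*0 = 0)
(l + d(-1))*((492/(-2315) - 1640/1620) - 4418) = (0 + 46)*((492/(-2315) - 1640/1620) - 4418) = 46*((492*(-1/2315) - 1640*1/1620) - 4418) = 46*((-492/2315 - 82/81) - 4418) = 46*(-229682/187515 - 4418) = 46*(-828670952/187515) = -38118863792/187515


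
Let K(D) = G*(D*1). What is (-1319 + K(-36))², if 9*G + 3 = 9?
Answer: 1803649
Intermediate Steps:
G = ⅔ (G = -⅓ + (⅑)*9 = -⅓ + 1 = ⅔ ≈ 0.66667)
K(D) = 2*D/3 (K(D) = 2*(D*1)/3 = 2*D/3)
(-1319 + K(-36))² = (-1319 + (⅔)*(-36))² = (-1319 - 24)² = (-1343)² = 1803649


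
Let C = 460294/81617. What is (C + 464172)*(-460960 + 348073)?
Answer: -4276699884368766/81617 ≈ -5.2400e+10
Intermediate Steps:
C = 460294/81617 (C = 460294*(1/81617) = 460294/81617 ≈ 5.6397)
(C + 464172)*(-460960 + 348073) = (460294/81617 + 464172)*(-460960 + 348073) = (37884786418/81617)*(-112887) = -4276699884368766/81617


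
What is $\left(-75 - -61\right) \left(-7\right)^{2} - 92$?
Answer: $-778$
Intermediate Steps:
$\left(-75 - -61\right) \left(-7\right)^{2} - 92 = \left(-75 + 61\right) 49 - 92 = \left(-14\right) 49 - 92 = -686 - 92 = -778$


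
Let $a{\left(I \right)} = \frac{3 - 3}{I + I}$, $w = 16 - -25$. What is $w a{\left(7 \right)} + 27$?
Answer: $27$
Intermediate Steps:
$w = 41$ ($w = 16 + 25 = 41$)
$a{\left(I \right)} = 0$ ($a{\left(I \right)} = \frac{0}{2 I} = 0 \frac{1}{2 I} = 0$)
$w a{\left(7 \right)} + 27 = 41 \cdot 0 + 27 = 0 + 27 = 27$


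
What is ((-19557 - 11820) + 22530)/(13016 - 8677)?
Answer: -8847/4339 ≈ -2.0389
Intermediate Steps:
((-19557 - 11820) + 22530)/(13016 - 8677) = (-31377 + 22530)/4339 = -8847*1/4339 = -8847/4339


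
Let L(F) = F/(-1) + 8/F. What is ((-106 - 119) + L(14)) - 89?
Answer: -2292/7 ≈ -327.43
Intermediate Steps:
L(F) = -F + 8/F (L(F) = F*(-1) + 8/F = -F + 8/F)
((-106 - 119) + L(14)) - 89 = ((-106 - 119) + (-1*14 + 8/14)) - 89 = (-225 + (-14 + 8*(1/14))) - 89 = (-225 + (-14 + 4/7)) - 89 = (-225 - 94/7) - 89 = -1669/7 - 89 = -2292/7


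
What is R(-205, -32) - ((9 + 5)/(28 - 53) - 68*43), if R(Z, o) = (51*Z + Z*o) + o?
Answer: -25061/25 ≈ -1002.4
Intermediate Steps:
R(Z, o) = o + 51*Z + Z*o
R(-205, -32) - ((9 + 5)/(28 - 53) - 68*43) = (-32 + 51*(-205) - 205*(-32)) - ((9 + 5)/(28 - 53) - 68*43) = (-32 - 10455 + 6560) - (14/(-25) - 2924) = -3927 - (14*(-1/25) - 2924) = -3927 - (-14/25 - 2924) = -3927 - 1*(-73114/25) = -3927 + 73114/25 = -25061/25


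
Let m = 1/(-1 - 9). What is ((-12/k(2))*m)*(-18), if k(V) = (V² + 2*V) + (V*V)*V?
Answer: -27/20 ≈ -1.3500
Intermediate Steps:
m = -⅒ (m = 1/(-10) = -⅒ ≈ -0.10000)
k(V) = V² + V³ + 2*V (k(V) = (V² + 2*V) + V²*V = (V² + 2*V) + V³ = V² + V³ + 2*V)
((-12/k(2))*m)*(-18) = (-12*1/(2*(2 + 2 + 2²))*(-⅒))*(-18) = (-12*1/(2*(2 + 2 + 4))*(-⅒))*(-18) = (-12/(2*8)*(-⅒))*(-18) = (-12/16*(-⅒))*(-18) = (-12*1/16*(-⅒))*(-18) = -¾*(-⅒)*(-18) = (3/40)*(-18) = -27/20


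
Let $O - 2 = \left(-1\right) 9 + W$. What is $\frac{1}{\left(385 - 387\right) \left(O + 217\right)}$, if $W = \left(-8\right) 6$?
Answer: $- \frac{1}{324} \approx -0.0030864$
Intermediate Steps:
$W = -48$
$O = -55$ ($O = 2 - 57 = -55$)
$\frac{1}{\left(385 - 387\right) \left(O + 217\right)} = \frac{1}{\left(385 - 387\right) \left(-55 + 217\right)} = \frac{1}{\left(-2\right) 162} = \frac{1}{-324} = - \frac{1}{324}$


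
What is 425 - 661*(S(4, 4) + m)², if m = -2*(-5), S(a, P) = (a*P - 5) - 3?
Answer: -213739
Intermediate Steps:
S(a, P) = -8 + P*a (S(a, P) = (P*a - 5) - 3 = (-5 + P*a) - 3 = -8 + P*a)
m = 10
425 - 661*(S(4, 4) + m)² = 425 - 661*((-8 + 4*4) + 10)² = 425 - 661*((-8 + 16) + 10)² = 425 - 661*(8 + 10)² = 425 - 661*18² = 425 - 661*324 = 425 - 214164 = -213739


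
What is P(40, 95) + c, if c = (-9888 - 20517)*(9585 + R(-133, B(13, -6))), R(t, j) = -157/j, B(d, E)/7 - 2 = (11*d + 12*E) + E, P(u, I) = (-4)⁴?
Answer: -136676679176/469 ≈ -2.9142e+8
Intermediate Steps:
P(u, I) = 256
B(d, E) = 14 + 77*d + 91*E (B(d, E) = 14 + 7*((11*d + 12*E) + E) = 14 + 7*(11*d + 13*E) = 14 + (77*d + 91*E) = 14 + 77*d + 91*E)
c = -136676799240/469 (c = (-9888 - 20517)*(9585 - 157/(14 + 77*13 + 91*(-6))) = -30405*(9585 - 157/(14 + 1001 - 546)) = -30405*(9585 - 157/469) = -30405*4495208/469 = -136676799240/469 ≈ -2.9142e+8)
P(40, 95) + c = 256 - 136676799240/469 = -136676679176/469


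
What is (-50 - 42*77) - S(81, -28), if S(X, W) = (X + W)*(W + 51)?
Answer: -4503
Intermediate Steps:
S(X, W) = (51 + W)*(W + X) (S(X, W) = (W + X)*(51 + W) = (51 + W)*(W + X))
(-50 - 42*77) - S(81, -28) = (-50 - 42*77) - ((-28)² + 51*(-28) + 51*81 - 28*81) = (-50 - 3234) - (784 - 1428 + 4131 - 2268) = -3284 - 1*1219 = -3284 - 1219 = -4503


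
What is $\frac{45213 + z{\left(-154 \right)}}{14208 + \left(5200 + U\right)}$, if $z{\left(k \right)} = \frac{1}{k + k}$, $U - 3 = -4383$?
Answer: $\frac{13925603}{4628624} \approx 3.0086$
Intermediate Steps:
$U = -4380$ ($U = 3 - 4383 = -4380$)
$z{\left(k \right)} = \frac{1}{2 k}$
$\frac{45213 + z{\left(-154 \right)}}{14208 + \left(5200 + U\right)} = \frac{45213 + \frac{1}{2 \left(-154\right)}}{14208 + \left(5200 - 4380\right)} = \frac{45213 + \frac{1}{2} \left(- \frac{1}{154}\right)}{14208 + 820} = \frac{45213 - \frac{1}{308}}{15028} = \frac{13925603}{308} \cdot \frac{1}{15028} = \frac{13925603}{4628624}$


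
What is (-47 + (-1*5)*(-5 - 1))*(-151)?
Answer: 2567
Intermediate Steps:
(-47 + (-1*5)*(-5 - 1))*(-151) = (-47 - 5*(-6))*(-151) = (-47 + 30)*(-151) = -17*(-151) = 2567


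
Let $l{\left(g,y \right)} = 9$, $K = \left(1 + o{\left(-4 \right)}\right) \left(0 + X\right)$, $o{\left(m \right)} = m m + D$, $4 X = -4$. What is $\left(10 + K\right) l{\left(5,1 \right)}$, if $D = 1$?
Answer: $-72$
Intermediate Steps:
$X = -1$ ($X = \frac{1}{4} \left(-4\right) = -1$)
$o{\left(m \right)} = 1 + m^{2}$ ($o{\left(m \right)} = m m + 1 = m^{2} + 1 = 1 + m^{2}$)
$K = -18$ ($K = \left(1 + \left(1 + \left(-4\right)^{2}\right)\right) \left(0 - 1\right) = \left(1 + \left(1 + 16\right)\right) \left(-1\right) = \left(1 + 17\right) \left(-1\right) = 18 \left(-1\right) = -18$)
$\left(10 + K\right) l{\left(5,1 \right)} = \left(10 - 18\right) 9 = \left(-8\right) 9 = -72$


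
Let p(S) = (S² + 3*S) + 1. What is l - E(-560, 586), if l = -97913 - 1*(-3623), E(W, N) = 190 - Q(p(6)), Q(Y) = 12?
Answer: -94468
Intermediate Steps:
p(S) = 1 + S² + 3*S
E(W, N) = 178 (E(W, N) = 190 - 1*12 = 190 - 12 = 178)
l = -94290 (l = -97913 + 3623 = -94290)
l - E(-560, 586) = -94290 - 1*178 = -94290 - 178 = -94468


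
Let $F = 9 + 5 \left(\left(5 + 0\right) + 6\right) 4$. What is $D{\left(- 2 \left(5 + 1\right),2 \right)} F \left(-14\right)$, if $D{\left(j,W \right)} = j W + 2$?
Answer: $70532$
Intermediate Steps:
$D{\left(j,W \right)} = 2 + W j$ ($D{\left(j,W \right)} = W j + 2 = 2 + W j$)
$F = 229$ ($F = 9 + 5 \left(5 + 6\right) 4 = 9 + 5 \cdot 11 \cdot 4 = 9 + 55 \cdot 4 = 9 + 220 = 229$)
$D{\left(- 2 \left(5 + 1\right),2 \right)} F \left(-14\right) = \left(2 + 2 \left(- 2 \left(5 + 1\right)\right)\right) 229 \left(-14\right) = \left(2 + 2 \left(\left(-2\right) 6\right)\right) 229 \left(-14\right) = \left(2 + 2 \left(-12\right)\right) 229 \left(-14\right) = \left(2 - 24\right) 229 \left(-14\right) = \left(-22\right) 229 \left(-14\right) = \left(-5038\right) \left(-14\right) = 70532$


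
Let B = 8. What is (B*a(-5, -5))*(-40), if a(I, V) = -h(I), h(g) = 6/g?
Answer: -384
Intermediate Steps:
a(I, V) = -6/I
(B*a(-5, -5))*(-40) = (8*(-6/(-5)))*(-40) = (8*(-6*(-⅕)))*(-40) = (8*(6/5))*(-40) = (48/5)*(-40) = -384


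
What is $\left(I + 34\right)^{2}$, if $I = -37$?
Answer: $9$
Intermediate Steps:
$\left(I + 34\right)^{2} = \left(-37 + 34\right)^{2} = \left(-3\right)^{2} = 9$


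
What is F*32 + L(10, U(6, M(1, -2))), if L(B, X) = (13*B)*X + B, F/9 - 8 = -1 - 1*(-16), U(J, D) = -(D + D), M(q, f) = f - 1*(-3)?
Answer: 6374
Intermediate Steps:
M(q, f) = 3 + f (M(q, f) = f + 3 = 3 + f)
U(J, D) = -2*D
F = 207 (F = 72 + 9*(-1 - 1*(-16)) = 72 + 9*(-1 + 16) = 72 + 9*15 = 72 + 135 = 207)
L(B, X) = B + 13*B*X (L(B, X) = 13*B*X + B = B + 13*B*X)
F*32 + L(10, U(6, M(1, -2))) = 207*32 + 10*(1 + 13*(-2*(3 - 2))) = 6624 + 10*(1 + 13*(-2*1)) = 6624 + 10*(1 + 13*(-2)) = 6624 + 10*(1 - 26) = 6624 + 10*(-25) = 6624 - 250 = 6374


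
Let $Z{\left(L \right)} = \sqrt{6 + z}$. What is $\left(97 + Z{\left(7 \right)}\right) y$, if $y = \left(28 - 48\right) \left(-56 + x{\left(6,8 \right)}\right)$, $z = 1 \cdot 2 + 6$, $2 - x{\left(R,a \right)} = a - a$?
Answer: $104760 + 1080 \sqrt{14} \approx 1.088 \cdot 10^{5}$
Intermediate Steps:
$x{\left(R,a \right)} = 2$ ($x{\left(R,a \right)} = 2 - \left(a - a\right) = 2 - 0 = 2 + 0 = 2$)
$z = 8$ ($z = 2 + 6 = 8$)
$Z{\left(L \right)} = \sqrt{14}$ ($Z{\left(L \right)} = \sqrt{6 + 8} = \sqrt{14}$)
$y = 1080$ ($y = \left(28 - 48\right) \left(-56 + 2\right) = \left(-20\right) \left(-54\right) = 1080$)
$\left(97 + Z{\left(7 \right)}\right) y = \left(97 + \sqrt{14}\right) 1080 = 104760 + 1080 \sqrt{14}$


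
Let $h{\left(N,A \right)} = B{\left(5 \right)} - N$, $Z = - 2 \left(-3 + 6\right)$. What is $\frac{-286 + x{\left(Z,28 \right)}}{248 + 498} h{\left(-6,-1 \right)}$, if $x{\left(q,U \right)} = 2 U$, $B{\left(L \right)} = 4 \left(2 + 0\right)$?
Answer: $- \frac{1610}{373} \approx -4.3164$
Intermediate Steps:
$Z = -6$ ($Z = \left(-2\right) 3 = -6$)
$B{\left(L \right)} = 8$ ($B{\left(L \right)} = 4 \cdot 2 = 8$)
$h{\left(N,A \right)} = 8 - N$
$\frac{-286 + x{\left(Z,28 \right)}}{248 + 498} h{\left(-6,-1 \right)} = \frac{-286 + 2 \cdot 28}{248 + 498} \left(8 - -6\right) = \frac{-286 + 56}{746} \left(8 + 6\right) = \left(-230\right) \frac{1}{746} \cdot 14 = \left(- \frac{115}{373}\right) 14 = - \frac{1610}{373}$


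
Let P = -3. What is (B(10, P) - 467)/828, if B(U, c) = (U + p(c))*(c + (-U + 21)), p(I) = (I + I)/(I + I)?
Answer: -379/828 ≈ -0.45773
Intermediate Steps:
p(I) = 1 (p(I) = (2*I)/((2*I)) = (2*I)*(1/(2*I)) = 1)
B(U, c) = (1 + U)*(21 + c - U) (B(U, c) = (U + 1)*(c + (-U + 21)) = (1 + U)*(c + (21 - U)) = (1 + U)*(21 + c - U))
(B(10, P) - 467)/828 = ((21 - 3 - 1*10² + 20*10 + 10*(-3)) - 467)/828 = ((21 - 3 - 1*100 + 200 - 30) - 467)*(1/828) = ((21 - 3 - 100 + 200 - 30) - 467)*(1/828) = (88 - 467)*(1/828) = -379*1/828 = -379/828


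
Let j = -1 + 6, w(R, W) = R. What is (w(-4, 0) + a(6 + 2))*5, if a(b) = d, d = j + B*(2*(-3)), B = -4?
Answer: 125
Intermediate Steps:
j = 5
d = 29 (d = 5 - 8*(-3) = 5 - 4*(-6) = 5 + 24 = 29)
a(b) = 29
(w(-4, 0) + a(6 + 2))*5 = (-4 + 29)*5 = 25*5 = 125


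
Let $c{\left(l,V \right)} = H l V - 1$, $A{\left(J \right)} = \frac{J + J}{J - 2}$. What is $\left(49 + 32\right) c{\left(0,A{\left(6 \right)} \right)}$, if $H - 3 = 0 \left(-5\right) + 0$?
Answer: $-81$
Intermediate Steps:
$H = 3$ ($H = 3 + \left(0 \left(-5\right) + 0\right) = 3 + \left(0 + 0\right) = 3 + 0 = 3$)
$A{\left(J \right)} = \frac{2 J}{-2 + J}$
$c{\left(l,V \right)} = -1 + 3 V l$ ($c{\left(l,V \right)} = 3 l V - 1 = 3 V l - 1 = -1 + 3 V l$)
$\left(49 + 32\right) c{\left(0,A{\left(6 \right)} \right)} = \left(49 + 32\right) \left(-1 + 3 \cdot 2 \cdot 6 \frac{1}{-2 + 6} \cdot 0\right) = 81 \left(-1 + 3 \cdot 2 \cdot 6 \cdot \frac{1}{4} \cdot 0\right) = 81 \left(-1 + 3 \cdot 3 \cdot 0\right) = 81 \left(-1 + 0\right) = 81 \left(-1\right) = -81$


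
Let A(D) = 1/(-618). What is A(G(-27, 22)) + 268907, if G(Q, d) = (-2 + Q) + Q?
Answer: 166184525/618 ≈ 2.6891e+5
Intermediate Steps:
G(Q, d) = -2 + 2*Q
A(D) = -1/618
A(G(-27, 22)) + 268907 = -1/618 + 268907 = 166184525/618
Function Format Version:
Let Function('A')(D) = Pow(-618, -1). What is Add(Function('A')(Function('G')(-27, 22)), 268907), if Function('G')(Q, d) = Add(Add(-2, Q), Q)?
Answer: Rational(166184525, 618) ≈ 2.6891e+5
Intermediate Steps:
Function('G')(Q, d) = Add(-2, Mul(2, Q))
Function('A')(D) = Rational(-1, 618)
Add(Function('A')(Function('G')(-27, 22)), 268907) = Add(Rational(-1, 618), 268907) = Rational(166184525, 618)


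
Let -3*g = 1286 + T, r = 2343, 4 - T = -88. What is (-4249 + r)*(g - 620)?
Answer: 6171628/3 ≈ 2.0572e+6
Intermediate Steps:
T = 92 (T = 4 - 1*(-88) = 4 + 88 = 92)
g = -1378/3 (g = -(1286 + 92)/3 = -⅓*1378 = -1378/3 ≈ -459.33)
(-4249 + r)*(g - 620) = (-4249 + 2343)*(-1378/3 - 620) = -1906*(-3238/3) = 6171628/3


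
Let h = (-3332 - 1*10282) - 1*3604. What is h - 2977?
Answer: -20195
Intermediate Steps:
h = -17218 (h = (-3332 - 10282) - 3604 = -13614 - 3604 = -17218)
h - 2977 = -17218 - 2977 = -20195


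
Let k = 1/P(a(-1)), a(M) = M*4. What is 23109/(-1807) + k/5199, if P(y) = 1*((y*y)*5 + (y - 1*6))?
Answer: -8410056563/657621510 ≈ -12.789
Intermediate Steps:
a(M) = 4*M
P(y) = -6 + y + 5*y**2 (P(y) = 1*(y**2*5 + (y - 6)) = 1*(5*y**2 + (-6 + y)) = 1*(-6 + y + 5*y**2) = -6 + y + 5*y**2)
k = 1/70 (k = 1/(-6 + 4*(-1) + 5*(4*(-1))**2) = 1/(-6 - 4 + 5*(-4)**2) = 1/(-6 - 4 + 5*16) = 1/(-6 - 4 + 80) = 1/70 ≈ 0.014286)
23109/(-1807) + k/5199 = 23109/(-1807) + (1/70)/5199 = 23109*(-1/1807) + (1/70)*(1/5199) = -23109/1807 + 1/363930 = -8410056563/657621510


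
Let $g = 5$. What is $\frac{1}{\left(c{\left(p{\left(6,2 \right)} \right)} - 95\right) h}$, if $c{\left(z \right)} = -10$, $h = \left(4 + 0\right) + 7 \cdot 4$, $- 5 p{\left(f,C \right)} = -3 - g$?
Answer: $- \frac{1}{3360} \approx -0.00029762$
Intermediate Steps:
$p{\left(f,C \right)} = \frac{8}{5}$ ($p{\left(f,C \right)} = - \frac{-3 - 5}{5} = \left(- \frac{1}{5}\right) \left(-8\right) = \frac{8}{5}$)
$h = 32$ ($h = 4 + 28 = 32$)
$\frac{1}{\left(c{\left(p{\left(6,2 \right)} \right)} - 95\right) h} = \frac{1}{\left(-10 - 95\right) 32} = \frac{1}{\left(-105\right) 32} = \frac{1}{-3360} = - \frac{1}{3360}$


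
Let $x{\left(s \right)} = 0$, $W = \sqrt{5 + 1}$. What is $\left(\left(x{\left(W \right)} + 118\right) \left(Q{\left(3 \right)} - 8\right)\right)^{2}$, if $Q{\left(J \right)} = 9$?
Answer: $13924$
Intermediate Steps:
$W = \sqrt{6} \approx 2.4495$
$\left(\left(x{\left(W \right)} + 118\right) \left(Q{\left(3 \right)} - 8\right)\right)^{2} = \left(\left(0 + 118\right) \left(9 - 8\right)\right)^{2} = \left(118 \cdot 1\right)^{2} = 118^{2} = 13924$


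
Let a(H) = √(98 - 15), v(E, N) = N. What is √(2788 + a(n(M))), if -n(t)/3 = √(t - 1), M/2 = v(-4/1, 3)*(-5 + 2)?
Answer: √(2788 + √83) ≈ 52.888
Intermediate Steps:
M = -18 (M = 2*(3*(-5 + 2)) = 2*(3*(-3)) = 2*(-9) = -18)
n(t) = -3*√(-1 + t) (n(t) = -3*√(t - 1) = -3*√(-1 + t))
a(H) = √83
√(2788 + a(n(M))) = √(2788 + √83)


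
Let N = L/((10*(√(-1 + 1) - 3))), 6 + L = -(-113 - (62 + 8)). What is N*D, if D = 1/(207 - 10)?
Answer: -59/1970 ≈ -0.029949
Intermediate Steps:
D = 1/197 ≈ 0.0050761
L = 177 (L = -6 - (-113 - (62 + 8)) = -6 - (-113 - 1*70) = -6 - (-113 - 70) = -6 - 1*(-183) = -6 + 183 = 177)
N = -59/10 (N = 177/((10*(√(-1 + 1) - 3))) = 177/((10*(√0 - 3))) = 177/((10*(0 - 3))) = 177/((10*(-3))) = 177/(-30) = 177*(-1/30) = -59/10 ≈ -5.9000)
N*D = -59/10*1/197 = -59/1970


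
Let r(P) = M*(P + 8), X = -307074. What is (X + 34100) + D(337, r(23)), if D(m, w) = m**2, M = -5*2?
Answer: -159405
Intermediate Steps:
M = -10
r(P) = -80 - 10*P (r(P) = -10*(P + 8) = -10*(8 + P) = -80 - 10*P)
(X + 34100) + D(337, r(23)) = (-307074 + 34100) + 337**2 = -272974 + 113569 = -159405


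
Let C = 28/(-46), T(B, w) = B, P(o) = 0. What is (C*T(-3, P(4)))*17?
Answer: 714/23 ≈ 31.043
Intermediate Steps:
C = -14/23 (C = 28*(-1/46) = -14/23 ≈ -0.60870)
(C*T(-3, P(4)))*17 = -14/23*(-3)*17 = (42/23)*17 = 714/23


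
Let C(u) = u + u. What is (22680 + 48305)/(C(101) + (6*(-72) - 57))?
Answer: -70985/287 ≈ -247.33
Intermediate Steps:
C(u) = 2*u
(22680 + 48305)/(C(101) + (6*(-72) - 57)) = (22680 + 48305)/(2*101 + (6*(-72) - 57)) = 70985/(202 + (-432 - 57)) = 70985/(202 - 489) = 70985/(-287) = 70985*(-1/287) = -70985/287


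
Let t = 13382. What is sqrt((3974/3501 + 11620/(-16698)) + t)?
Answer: sqrt(1166589421000666)/295251 ≈ 115.68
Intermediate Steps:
sqrt((3974/3501 + 11620/(-16698)) + t) = sqrt((3974/3501 + 11620/(-16698)) + 13382) = sqrt((3974*(1/3501) + 11620*(-1/16698)) + 13382) = sqrt((3974/3501 - 5810/8349) + 13382) = sqrt(4279372/9743283 + 13382) = sqrt(130388892478/9743283) = sqrt(1166589421000666)/295251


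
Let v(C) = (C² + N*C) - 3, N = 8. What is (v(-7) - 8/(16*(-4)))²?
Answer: 6241/64 ≈ 97.516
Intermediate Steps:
v(C) = -3 + C² + 8*C (v(C) = (C² + 8*C) - 3 = -3 + C² + 8*C)
(v(-7) - 8/(16*(-4)))² = ((-3 + (-7)² + 8*(-7)) - 8/(16*(-4)))² = ((-3 + 49 - 56) - 8/(-64))² = (-10 - 8*(-1/64))² = (-10 + ⅛)² = (-79/8)² = 6241/64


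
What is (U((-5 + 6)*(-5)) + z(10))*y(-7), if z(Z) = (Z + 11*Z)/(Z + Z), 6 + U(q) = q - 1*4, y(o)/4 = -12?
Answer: 432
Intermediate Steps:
y(o) = -48 (y(o) = 4*(-12) = -48)
U(q) = -10 + q (U(q) = -6 + (q - 1*4) = -6 + (q - 4) = -6 + (-4 + q) = -10 + q)
z(Z) = 6 (z(Z) = (12*Z)/((2*Z)) = (12*Z)*(1/(2*Z)) = 6)
(U((-5 + 6)*(-5)) + z(10))*y(-7) = ((-10 + (-5 + 6)*(-5)) + 6)*(-48) = ((-10 + 1*(-5)) + 6)*(-48) = ((-10 - 5) + 6)*(-48) = (-15 + 6)*(-48) = -9*(-48) = 432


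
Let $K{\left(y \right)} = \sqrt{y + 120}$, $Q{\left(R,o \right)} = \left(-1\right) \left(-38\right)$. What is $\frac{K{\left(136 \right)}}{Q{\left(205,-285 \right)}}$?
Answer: $\frac{8}{19} \approx 0.42105$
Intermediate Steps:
$Q{\left(R,o \right)} = 38$
$K{\left(y \right)} = \sqrt{120 + y}$
$\frac{K{\left(136 \right)}}{Q{\left(205,-285 \right)}} = \frac{\sqrt{120 + 136}}{38} = \sqrt{256} \cdot \frac{1}{38} = 16 \cdot \frac{1}{38} = \frac{8}{19}$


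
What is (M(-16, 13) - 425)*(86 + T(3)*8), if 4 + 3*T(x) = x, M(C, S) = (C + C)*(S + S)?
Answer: -104750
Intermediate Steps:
M(C, S) = 4*C*S (M(C, S) = (2*C)*(2*S) = 4*C*S)
T(x) = -4/3 + x/3
(M(-16, 13) - 425)*(86 + T(3)*8) = (4*(-16)*13 - 425)*(86 + (-4/3 + (⅓)*3)*8) = (-832 - 425)*(86 + (-4/3 + 1)*8) = -1257*(86 - ⅓*8) = -1257*(86 - 8/3) = -1257*250/3 = -104750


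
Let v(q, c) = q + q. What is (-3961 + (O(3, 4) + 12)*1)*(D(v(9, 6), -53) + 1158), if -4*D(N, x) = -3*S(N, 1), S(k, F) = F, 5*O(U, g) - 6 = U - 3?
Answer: -18298053/4 ≈ -4.5745e+6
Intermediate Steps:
v(q, c) = 2*q
O(U, g) = ⅗ + U/5 (O(U, g) = 6/5 + (U - 3)/5 = 6/5 + (-3 + U)/5 = 6/5 + (-⅗ + U/5) = ⅗ + U/5)
D(N, x) = ¾ (D(N, x) = -(-3)/4 = -¼*(-3) = ¾)
(-3961 + (O(3, 4) + 12)*1)*(D(v(9, 6), -53) + 1158) = (-3961 + ((⅗ + (⅕)*3) + 12)*1)*(¾ + 1158) = (-3961 + ((⅗ + ⅗) + 12)*1)*(4635/4) = (-3961 + (6/5 + 12)*1)*(4635/4) = (-3961 + (66/5)*1)*(4635/4) = (-3961 + 66/5)*(4635/4) = -19739/5*4635/4 = -18298053/4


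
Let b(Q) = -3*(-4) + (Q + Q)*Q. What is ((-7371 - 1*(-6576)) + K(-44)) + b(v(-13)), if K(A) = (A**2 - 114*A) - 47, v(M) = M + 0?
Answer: 6460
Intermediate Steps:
v(M) = M
K(A) = -47 + A**2 - 114*A
b(Q) = 12 + 2*Q**2 (b(Q) = 12 + (2*Q)*Q = 12 + 2*Q**2)
((-7371 - 1*(-6576)) + K(-44)) + b(v(-13)) = ((-7371 - 1*(-6576)) + (-47 + (-44)**2 - 114*(-44))) + (12 + 2*(-13)**2) = ((-7371 + 6576) + (-47 + 1936 + 5016)) + (12 + 2*169) = (-795 + 6905) + (12 + 338) = 6110 + 350 = 6460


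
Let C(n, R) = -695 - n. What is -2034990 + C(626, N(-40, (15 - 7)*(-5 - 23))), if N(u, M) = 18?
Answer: -2036311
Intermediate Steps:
-2034990 + C(626, N(-40, (15 - 7)*(-5 - 23))) = -2034990 + (-695 - 1*626) = -2034990 + (-695 - 626) = -2034990 - 1321 = -2036311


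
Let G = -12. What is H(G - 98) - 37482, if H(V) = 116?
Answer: -37366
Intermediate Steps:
H(G - 98) - 37482 = 116 - 37482 = -37366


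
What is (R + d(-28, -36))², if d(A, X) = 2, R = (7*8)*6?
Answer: 114244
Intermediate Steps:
R = 336 (R = 56*6 = 336)
(R + d(-28, -36))² = (336 + 2)² = 338² = 114244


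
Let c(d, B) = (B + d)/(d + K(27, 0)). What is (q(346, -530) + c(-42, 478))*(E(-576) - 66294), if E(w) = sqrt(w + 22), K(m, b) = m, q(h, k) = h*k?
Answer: 60794603328/5 - 2751136*I*sqrt(554)/15 ≈ 1.2159e+10 - 4.3169e+6*I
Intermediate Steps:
E(w) = sqrt(22 + w)
c(d, B) = (B + d)/(27 + d) (c(d, B) = (B + d)/(d + 27) = (B + d)/(27 + d))
(q(346, -530) + c(-42, 478))*(E(-576) - 66294) = (346*(-530) + (478 - 42)/(27 - 42))*(sqrt(22 - 576) - 66294) = (-183380 + 436/(-15))*(sqrt(-554) - 66294) = (-183380 - 1/15*436)*(I*sqrt(554) - 66294) = (-183380 - 436/15)*(-66294 + I*sqrt(554)) = -2751136*(-66294 + I*sqrt(554))/15 = 60794603328/5 - 2751136*I*sqrt(554)/15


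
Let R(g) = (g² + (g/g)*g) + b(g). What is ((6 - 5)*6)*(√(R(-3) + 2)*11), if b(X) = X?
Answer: 66*√5 ≈ 147.58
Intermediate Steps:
R(g) = g² + 2*g (R(g) = (g² + (g/g)*g) + g = (g² + 1*g) + g = (g² + g) + g = (g + g²) + g = g² + 2*g)
((6 - 5)*6)*(√(R(-3) + 2)*11) = ((6 - 5)*6)*(√(-3*(2 - 3) + 2)*11) = (1*6)*(√(-3*(-1) + 2)*11) = 6*(√(3 + 2)*11) = 6*(√5*11) = 6*(11*√5) = 66*√5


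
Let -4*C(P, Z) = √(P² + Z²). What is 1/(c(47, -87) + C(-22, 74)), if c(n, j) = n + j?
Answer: -16/491 + √1490/2455 ≈ -0.016863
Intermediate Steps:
c(n, j) = j + n
C(P, Z) = -√(P² + Z²)/4
1/(c(47, -87) + C(-22, 74)) = 1/((-87 + 47) - √((-22)² + 74²)/4) = 1/(-40 - √(484 + 5476)/4) = 1/(-40 - √1490/2)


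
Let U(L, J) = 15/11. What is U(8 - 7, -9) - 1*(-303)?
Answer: 3348/11 ≈ 304.36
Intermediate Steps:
U(L, J) = 15/11 (U(L, J) = 15*(1/11) = 15/11)
U(8 - 7, -9) - 1*(-303) = 15/11 - 1*(-303) = 15/11 + 303 = 3348/11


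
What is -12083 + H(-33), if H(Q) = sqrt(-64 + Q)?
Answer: -12083 + I*sqrt(97) ≈ -12083.0 + 9.8489*I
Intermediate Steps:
-12083 + H(-33) = -12083 + sqrt(-64 - 33) = -12083 + sqrt(-97) = -12083 + I*sqrt(97)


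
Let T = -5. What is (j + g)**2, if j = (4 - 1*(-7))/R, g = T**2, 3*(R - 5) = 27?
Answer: 130321/196 ≈ 664.90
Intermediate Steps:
R = 14 (R = 5 + (1/3)*27 = 5 + 9 = 14)
g = 25 (g = (-5)**2 = 25)
j = 11/14 (j = (4 - 1*(-7))/14 = (4 + 7)*(1/14) = 11*(1/14) = 11/14 ≈ 0.78571)
(j + g)**2 = (11/14 + 25)**2 = (361/14)**2 = 130321/196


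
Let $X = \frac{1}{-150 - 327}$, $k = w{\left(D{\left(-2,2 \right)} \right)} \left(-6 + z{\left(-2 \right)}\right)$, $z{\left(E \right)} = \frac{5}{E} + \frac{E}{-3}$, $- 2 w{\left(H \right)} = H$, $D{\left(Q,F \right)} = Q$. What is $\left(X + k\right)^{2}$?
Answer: $\frac{55875625}{910116} \approx 61.394$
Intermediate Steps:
$w{\left(H \right)} = - \frac{H}{2}$
$z{\left(E \right)} = \frac{5}{E} - \frac{E}{3}$ ($z{\left(E \right)} = \frac{5}{E} + E \left(- \frac{1}{3}\right) = \frac{5}{E} - \frac{E}{3}$)
$k = - \frac{47}{6}$ ($k = \left(- \frac{1}{2}\right) \left(-2\right) \left(-6 + \left(\frac{5}{-2} - - \frac{2}{3}\right)\right) = 1 \left(-6 + \left(5 \left(- \frac{1}{2}\right) + \frac{2}{3}\right)\right) = 1 \left(-6 + \left(- \frac{5}{2} + \frac{2}{3}\right)\right) = 1 \left(-6 - \frac{11}{6}\right) = 1 \left(- \frac{47}{6}\right) = - \frac{47}{6} \approx -7.8333$)
$X = - \frac{1}{477}$ ($X = \frac{1}{-477} = - \frac{1}{477} \approx -0.0020964$)
$\left(X + k\right)^{2} = \left(- \frac{1}{477} - \frac{47}{6}\right)^{2} = \left(- \frac{7475}{954}\right)^{2} = \frac{55875625}{910116}$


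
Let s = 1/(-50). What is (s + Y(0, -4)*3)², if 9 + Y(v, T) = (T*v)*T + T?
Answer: 3806401/2500 ≈ 1522.6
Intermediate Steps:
s = -1/50 ≈ -0.020000
Y(v, T) = -9 + T + v*T² (Y(v, T) = -9 + ((T*v)*T + T) = -9 + (v*T² + T) = -9 + (T + v*T²) = -9 + T + v*T²)
(s + Y(0, -4)*3)² = (-1/50 + (-9 - 4 + 0*(-4)²)*3)² = (-1/50 + (-9 - 4 + 0*16)*3)² = (-1/50 + (-9 - 4 + 0)*3)² = (-1/50 - 13*3)² = (-1/50 - 39)² = (-1951/50)² = 3806401/2500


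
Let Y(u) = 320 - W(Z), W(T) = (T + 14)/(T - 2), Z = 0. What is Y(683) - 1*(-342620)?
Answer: 342947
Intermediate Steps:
W(T) = (14 + T)/(-2 + T)
Y(u) = 327 (Y(u) = 320 - (14 + 0)/(-2 + 0) = 320 - 14/(-2) = 320 - (-1)*14/2 = 320 - 1*(-7) = 320 + 7 = 327)
Y(683) - 1*(-342620) = 327 - 1*(-342620) = 327 + 342620 = 342947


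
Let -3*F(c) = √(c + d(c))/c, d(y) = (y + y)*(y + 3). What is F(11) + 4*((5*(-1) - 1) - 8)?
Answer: -56 - √319/33 ≈ -56.541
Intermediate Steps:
d(y) = 2*y*(3 + y) (d(y) = (2*y)*(3 + y) = 2*y*(3 + y))
F(c) = -√(c + 2*c*(3 + c))/(3*c)
F(11) + 4*((5*(-1) - 1) - 8) = -⅓*√(11*(7 + 2*11))/11 + 4*((5*(-1) - 1) - 8) = -⅓*1/11*√(11*(7 + 22)) + 4*((-5 - 1) - 8) = -⅓*1/11*√(11*29) + 4*(-6 - 8) = -⅓*1/11*√319 + 4*(-14) = -√319/33 - 56 = -56 - √319/33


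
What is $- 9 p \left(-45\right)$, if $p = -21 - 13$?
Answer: $-13770$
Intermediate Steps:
$p = -34$ ($p = -21 - 13 = -34$)
$- 9 p \left(-45\right) = \left(-9\right) \left(-34\right) \left(-45\right) = 306 \left(-45\right) = -13770$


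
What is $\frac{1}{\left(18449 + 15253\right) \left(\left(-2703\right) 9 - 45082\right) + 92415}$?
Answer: $- \frac{1}{2339129703} \approx -4.2751 \cdot 10^{-10}$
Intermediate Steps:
$\frac{1}{\left(18449 + 15253\right) \left(\left(-2703\right) 9 - 45082\right) + 92415} = \frac{1}{33702 \left(-24327 - 45082\right) + 92415} = \frac{1}{33702 \left(-69409\right) + 92415} = \frac{1}{-2339222118 + 92415} = \frac{1}{-2339129703} = - \frac{1}{2339129703}$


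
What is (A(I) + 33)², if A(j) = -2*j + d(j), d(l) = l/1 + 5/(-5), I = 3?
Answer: 841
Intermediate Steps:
d(l) = -1 + l (d(l) = l*1 + 5*(-⅕) = l - 1 = -1 + l)
A(j) = -1 - j (A(j) = -2*j + (-1 + j) = -1 - j)
(A(I) + 33)² = ((-1 - 1*3) + 33)² = ((-1 - 3) + 33)² = (-4 + 33)² = 29² = 841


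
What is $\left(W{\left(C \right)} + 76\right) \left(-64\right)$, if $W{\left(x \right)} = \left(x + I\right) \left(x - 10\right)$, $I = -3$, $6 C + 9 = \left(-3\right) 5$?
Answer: $-11136$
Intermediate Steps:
$C = -4$ ($C = - \frac{3}{2} + \frac{\left(-3\right) 5}{6} = - \frac{3}{2} + \frac{1}{6} \left(-15\right) = - \frac{3}{2} - \frac{5}{2} = -4$)
$W{\left(x \right)} = \left(-10 + x\right) \left(-3 + x\right)$ ($W{\left(x \right)} = \left(x - 3\right) \left(x - 10\right) = \left(-3 + x\right) \left(-10 + x\right) = \left(-10 + x\right) \left(-3 + x\right)$)
$\left(W{\left(C \right)} + 76\right) \left(-64\right) = \left(\left(30 + \left(-4\right)^{2} - -52\right) + 76\right) \left(-64\right) = \left(\left(30 + 16 + 52\right) + 76\right) \left(-64\right) = \left(98 + 76\right) \left(-64\right) = 174 \left(-64\right) = -11136$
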